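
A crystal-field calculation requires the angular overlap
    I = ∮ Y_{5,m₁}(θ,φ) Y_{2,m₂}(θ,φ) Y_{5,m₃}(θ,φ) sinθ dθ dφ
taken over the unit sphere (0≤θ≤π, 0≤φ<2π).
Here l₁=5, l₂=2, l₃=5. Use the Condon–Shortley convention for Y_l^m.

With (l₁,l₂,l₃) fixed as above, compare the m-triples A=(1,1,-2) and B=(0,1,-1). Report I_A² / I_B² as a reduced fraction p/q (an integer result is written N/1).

42/5

Shared (l₁,l₂,l₃)=(5,2,5): N and (l;000)² cancel in I_A²/I_B².
A: Δ = 2!·8!·2!/13! = 1/38610; Racah Σ t=1..2: t=1:−1/1440 t=2:+1/2880 = -1/2880; ⇒ 3j(5 2 5; 1 1 -2)² = 7/715, sgn +1
B: Δ = 2!·8!·2!/13! = 1/38610; Racah Σ t=1..2: t=1:−1/1152 t=2:+1/1440 = -1/5760; ⇒ 3j(5 2 5; 0 1 -1)² = 1/858, sgn -1
I_A²/I_B² = (7/715)/(1/858) = 42/5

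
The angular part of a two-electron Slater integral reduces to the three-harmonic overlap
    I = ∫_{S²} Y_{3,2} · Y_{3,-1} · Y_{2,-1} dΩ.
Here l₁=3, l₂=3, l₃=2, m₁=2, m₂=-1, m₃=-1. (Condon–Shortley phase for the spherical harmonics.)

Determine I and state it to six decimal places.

m-sum 0 ✓  L=8 even ✓  0≤2≤6 ✓
Π(2lᵢ+1) = 7×7×5 = 245
triangle coeff Δ(3,3,2) = 1/3780
Σ_t [1,3]: t=1:−1/24 t=2:+1/4 t=3:−1/24 = 1/6
(3j)²=4/105 [(3 3 2; 0 0 0)], sign=+1
Σ_t [0,1]: t=0:+1/48 t=1:−1/12 = -1/16
(3j)²=1/28 [(3 3 2; 2 -1 -1)], sign=+1
⇒ 4πI² = 1/3
I = (+1)√(1/3/(4π)) = 0.16286750

0.162868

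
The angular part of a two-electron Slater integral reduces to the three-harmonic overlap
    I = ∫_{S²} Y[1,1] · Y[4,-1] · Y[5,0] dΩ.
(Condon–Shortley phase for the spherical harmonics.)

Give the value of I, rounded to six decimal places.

0.155288

m-sum 0 ✓  L=10 even ✓  3≤5≤5 ✓
Π(2lᵢ+1) = 3×9×11 = 297
triangle coeff Δ(1,4,5) = 1/495
Σ_t [0,0]: t=0:+1/576 = 1/576
(3j)²=5/99 [(1 4 5; 0 0 0)], sign=-1
Σ_t [0,0]: t=0:+1/1440 = 1/1440
(3j)²=2/99 [(1 4 5; 1 -1 0)], sign=-1
⇒ 4πI² = 10/33
I = (+1)√(10/33/(4π)) = 0.15528807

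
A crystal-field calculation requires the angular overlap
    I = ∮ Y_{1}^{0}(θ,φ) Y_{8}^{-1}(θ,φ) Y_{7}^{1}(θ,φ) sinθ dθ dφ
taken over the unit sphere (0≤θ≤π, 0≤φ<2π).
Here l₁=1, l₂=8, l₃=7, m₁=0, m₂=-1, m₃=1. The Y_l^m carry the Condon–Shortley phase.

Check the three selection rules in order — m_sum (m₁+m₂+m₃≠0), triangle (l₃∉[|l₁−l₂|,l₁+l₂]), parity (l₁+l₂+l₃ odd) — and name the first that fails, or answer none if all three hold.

m₁+m₂+m₃ = 0 − 1 + 1 = 0  ✓
triangle: |1−8|=7 ≤ l₃=7 ≤ 1+8=9  ✓
parity: l₁+l₂+l₃ = 16 is even  ✓

none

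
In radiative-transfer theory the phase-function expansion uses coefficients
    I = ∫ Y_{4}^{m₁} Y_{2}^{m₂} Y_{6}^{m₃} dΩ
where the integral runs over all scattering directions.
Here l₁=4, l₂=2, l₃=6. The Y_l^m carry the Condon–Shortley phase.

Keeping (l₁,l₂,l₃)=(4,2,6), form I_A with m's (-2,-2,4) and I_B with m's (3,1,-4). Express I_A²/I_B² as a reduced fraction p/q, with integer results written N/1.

Same 4,2,6: normalisation and zero-m 3j drop out of the ratio.
A: Δ: 0! 8! 4! / 13! → 1/6435; sum: t=0:+1/34560 = 1/34560; 3j²(4 2 6; -2 -2 4) = Δ·Π!·Σ² = 14/429  (sign +1)
B: Δ: 0! 8! 4! / 13! → 1/6435; sum: t=0:+1/30240 = 1/30240; 3j²(4 2 6; 3 1 -4) = Δ·Π!·Σ² = 16/429  (sign +1)
I_A²/I_B² = (14/429)/(16/429) = 7/8

7/8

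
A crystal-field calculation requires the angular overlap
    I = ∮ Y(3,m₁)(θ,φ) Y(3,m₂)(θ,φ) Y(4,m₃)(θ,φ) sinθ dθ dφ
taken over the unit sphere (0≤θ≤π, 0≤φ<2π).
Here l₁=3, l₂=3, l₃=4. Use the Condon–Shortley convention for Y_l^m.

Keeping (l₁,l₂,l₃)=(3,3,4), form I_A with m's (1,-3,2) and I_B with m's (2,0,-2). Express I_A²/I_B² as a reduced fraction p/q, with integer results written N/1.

18/1

Same 3,3,4: normalisation and zero-m 3j drop out of the ratio.
A: Δ: 2! 4! 4! / 11! → 1/34650; sum: t=0:+1/192 = 1/192; 3j²(3 3 4; 1 -3 2) = Δ·Π!·Σ² = 3/77  (sign +1)
B: Δ: 2! 4! 4! / 11! → 1/34650; sum: t=0:+1/72 t=1:−1/96 = 1/288; 3j²(3 3 4; 2 0 -2) = Δ·Π!·Σ² = 1/462  (sign +1)
I_A²/I_B² = (3/77)/(1/462) = 18/1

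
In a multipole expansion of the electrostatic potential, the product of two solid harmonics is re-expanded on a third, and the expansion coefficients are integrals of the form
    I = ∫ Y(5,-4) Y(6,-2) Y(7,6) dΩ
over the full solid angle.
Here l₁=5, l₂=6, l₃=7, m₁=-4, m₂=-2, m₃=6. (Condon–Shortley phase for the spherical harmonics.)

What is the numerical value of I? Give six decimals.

Rules hold: Σm=0, L=18 even, 1≤7≤11.
N = 11·13·15 = 2145
Δ = 4!·6!·8!/19! = 1/174594420
Racah Σ t=0..4: t=0:+1/4147200 t=1:−1/207360 t=2:+1/82944 t=3:−1/207360 t=4:+1/4147200 = 1/345600
⇒ 3j(5 6 7; 0 0 0)² = 420/46189, sgn -1
Racah Σ t=3..4: t=3:−1/21772800 t=4:+1/116121600 = -13/348364800
⇒ 3j(5 6 7; -4 -2 6)² = 169/9690, sgn +1
4πI² = N·(3j₀)²·(3jₘ)² = 35490/104329
I = -1·√(0.340174/4π) = -0.16453017

-0.164530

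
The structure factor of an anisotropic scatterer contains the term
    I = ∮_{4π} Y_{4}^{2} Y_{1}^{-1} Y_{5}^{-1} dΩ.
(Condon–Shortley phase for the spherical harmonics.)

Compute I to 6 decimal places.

Checks pass: Σm=0; 10 even; l₃=5∈[3,5].
(2·4+1)(2·1+1)(2·5+1) = 297
Δ: 0! 8! 2! / 11! → 1/495
sum: t=0:+1/576 = 1/576
3j²(4 1 5; 0 0 0) = Δ·Π!·Σ² = 5/99  (sign -1)
sum: t=0:+1/2880 = 1/2880
3j²(4 1 5; 2 -1 -1) = Δ·Π!·Σ² = 2/165  (sign +1)
combine: 4πI² = 297·5/99·2/165 = 2/11
take √, sign -1: I = -0.12028562

-0.120286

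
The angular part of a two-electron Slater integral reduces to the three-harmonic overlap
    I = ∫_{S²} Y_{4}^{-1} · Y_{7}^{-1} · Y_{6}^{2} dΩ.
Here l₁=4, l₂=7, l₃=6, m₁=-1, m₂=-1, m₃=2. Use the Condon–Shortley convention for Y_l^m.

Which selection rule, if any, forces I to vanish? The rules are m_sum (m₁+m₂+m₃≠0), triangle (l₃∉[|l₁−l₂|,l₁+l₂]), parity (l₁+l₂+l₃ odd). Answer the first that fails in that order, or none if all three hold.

parity

m₁+m₂+m₃ = -1 − 1 + 2 = 0  ✓
triangle: |4−7|=3 ≤ l₃=6 ≤ 4+7=11  ✓
parity: l₁+l₂+l₃ = 17 is odd  ✗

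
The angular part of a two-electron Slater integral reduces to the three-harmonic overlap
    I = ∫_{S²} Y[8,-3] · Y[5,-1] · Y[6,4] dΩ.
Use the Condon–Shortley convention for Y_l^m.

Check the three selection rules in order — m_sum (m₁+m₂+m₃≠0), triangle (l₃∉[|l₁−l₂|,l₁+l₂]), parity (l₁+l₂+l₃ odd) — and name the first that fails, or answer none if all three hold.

parity

m₁+m₂+m₃ = -3 − 1 + 4 = 0  ✓
triangle: |8−5|=3 ≤ l₃=6 ≤ 8+5=13  ✓
parity: l₁+l₂+l₃ = 19 is odd  ✗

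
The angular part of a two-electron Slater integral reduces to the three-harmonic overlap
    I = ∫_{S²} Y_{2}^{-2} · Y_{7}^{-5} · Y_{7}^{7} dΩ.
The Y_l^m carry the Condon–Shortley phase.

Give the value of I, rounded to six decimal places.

m-sum 0 ✓  L=16 even ✓  5≤7≤9 ✓
Π(2lᵢ+1) = 5×15×15 = 1125
triangle coeff Δ(2,7,7) = 1/185640
Σ_t [0,2]: t=0:+1/2419200 t=1:−1/518400 t=2:+1/2419200 = -1/907200
(3j)²=56/3315 [(2 7 7; 0 0 0)], sign=+1
Σ_t [2,2]: t=2:+1/1916006400 = 1/1916006400
(3j)²=1/340 [(2 7 7; -2 -5 7)], sign=+1
⇒ 4πI² = 210/3757
I = (+1)√(210/3757/(4π)) = 0.06669359

0.066694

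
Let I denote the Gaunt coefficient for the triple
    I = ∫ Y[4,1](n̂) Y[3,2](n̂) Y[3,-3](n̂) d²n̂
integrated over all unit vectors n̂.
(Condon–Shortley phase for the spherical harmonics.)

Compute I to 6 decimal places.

0.140463

Rules hold: Σm=0, L=10 even, 1≤3≤7.
N = 9·7·7 = 441
Δ = 4!·4!·2!/11! = 1/34650
Racah Σ t=1..3: t=1:−1/72 t=2:+1/16 t=3:−1/72 = 5/144
⇒ 3j(4 3 3; 0 0 0)² = 2/77, sgn -1
Racah Σ t=3..3: t=3:−1/288 = -1/288
⇒ 3j(4 3 3; 1 2 -3)² = 5/231, sgn -1
4πI² = N·(3j₀)²·(3jₘ)² = 30/121
I = +1·√(0.247934/4π) = 0.14046335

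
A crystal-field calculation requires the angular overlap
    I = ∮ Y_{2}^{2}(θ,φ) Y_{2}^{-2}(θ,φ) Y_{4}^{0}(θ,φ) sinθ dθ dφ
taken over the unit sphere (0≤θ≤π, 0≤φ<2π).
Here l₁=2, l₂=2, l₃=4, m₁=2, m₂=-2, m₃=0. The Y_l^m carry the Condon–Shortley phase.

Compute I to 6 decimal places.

Rules hold: Σm=0, L=8 even, 0≤4≤4.
N = 5·5·9 = 225
Δ = 0!·4!·4!/9! = 1/630
Racah Σ t=0..0: t=0:+1/16 = 1/16
⇒ 3j(2 2 4; 0 0 0)² = 2/35, sgn +1
Racah Σ t=0..0: t=0:+1/576 = 1/576
⇒ 3j(2 2 4; 2 -2 0)² = 1/630, sgn +1
4πI² = N·(3j₀)²·(3jₘ)² = 1/49
I = +1·√(0.0204082/4π) = 0.04029926

0.040299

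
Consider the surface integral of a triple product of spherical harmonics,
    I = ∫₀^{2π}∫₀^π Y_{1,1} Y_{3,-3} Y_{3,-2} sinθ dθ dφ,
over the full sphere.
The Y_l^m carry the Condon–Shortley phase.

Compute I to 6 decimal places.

1 − 3 − 2 = -4 ≠ 0: azimuthal integral kills it; I = 0

0.000000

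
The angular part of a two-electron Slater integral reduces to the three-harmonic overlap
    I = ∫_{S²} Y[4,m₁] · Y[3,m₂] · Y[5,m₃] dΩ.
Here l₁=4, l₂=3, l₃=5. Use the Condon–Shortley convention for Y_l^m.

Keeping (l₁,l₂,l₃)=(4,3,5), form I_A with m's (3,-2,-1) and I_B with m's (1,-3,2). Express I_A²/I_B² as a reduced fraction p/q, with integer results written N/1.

121/150

Same 4,3,5: normalisation and zero-m 3j drop out of the ratio.
A: Δ: 2! 6! 4! / 13! → 1/180180; sum: t=0:+1/1440 t=1:−1/17280 = 11/17280; 3j²(4 3 5; 3 -2 -1) = Δ·Π!·Σ² = 11/468  (sign +1)
B: Δ: 2! 6! 4! / 13! → 1/180180; sum: t=0:+1/1728 = 1/1728; 3j²(4 3 5; 1 -3 2) = Δ·Π!·Σ² = 25/858  (sign -1)
I_A²/I_B² = (11/468)/(25/858) = 121/150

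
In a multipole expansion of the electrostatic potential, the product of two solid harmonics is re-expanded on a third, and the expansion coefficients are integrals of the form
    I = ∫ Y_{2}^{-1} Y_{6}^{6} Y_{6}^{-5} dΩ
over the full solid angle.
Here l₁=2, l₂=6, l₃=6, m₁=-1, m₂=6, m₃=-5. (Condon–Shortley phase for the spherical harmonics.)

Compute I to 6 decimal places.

0.178412

Rules hold: Σm=0, L=14 even, 4≤6≤8.
N = 5·13·13 = 845
Δ = 2!·2!·10!/15! = 1/90090
Racah Σ t=0..2: t=0:+1/69120 t=1:−1/14400 t=2:+1/69120 = -7/172800
⇒ 3j(2 6 6; 0 0 0)² = 14/715, sgn -1
Racah Σ t=2..2: t=2:+1/7257600 = 1/7257600
⇒ 3j(2 6 6; -1 6 -5)² = 11/455, sgn -1
4πI² = N·(3j₀)²·(3jₘ)² = 2/5
I = +1·√(0.4/4π) = 0.17841241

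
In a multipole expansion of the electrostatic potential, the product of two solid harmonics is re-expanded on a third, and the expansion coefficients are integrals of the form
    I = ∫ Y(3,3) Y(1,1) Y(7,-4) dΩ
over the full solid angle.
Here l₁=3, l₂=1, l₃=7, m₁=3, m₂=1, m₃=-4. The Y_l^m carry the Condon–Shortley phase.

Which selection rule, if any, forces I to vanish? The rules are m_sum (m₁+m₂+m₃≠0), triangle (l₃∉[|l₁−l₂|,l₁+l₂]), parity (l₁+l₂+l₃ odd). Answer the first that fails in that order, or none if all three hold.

triangle

azimuthal sum: 3 + 1 − 4 = 0  ✓
2 ≤ 7 ≤ 4 (triangle on l)  ✗
L = 3 + 1 + 7 = 11 (odd)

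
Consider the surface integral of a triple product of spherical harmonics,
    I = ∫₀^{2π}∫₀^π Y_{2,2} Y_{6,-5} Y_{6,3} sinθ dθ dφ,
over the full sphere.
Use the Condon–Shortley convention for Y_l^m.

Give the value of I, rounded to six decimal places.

m-sum 0 ✓  L=14 even ✓  4≤6≤8 ✓
Π(2lᵢ+1) = 5×13×13 = 845
triangle coeff Δ(2,6,6) = 1/90090
Σ_t [0,2]: t=0:+1/69120 t=1:−1/14400 t=2:+1/69120 = -7/172800
(3j)²=14/715 [(2 6 6; 0 0 0)], sign=-1
Σ_t [0,0]: t=0:+1/1451520 = 1/1451520
(3j)²=1/91 [(2 6 6; 2 -5 3)], sign=-1
⇒ 4πI² = 2/11
I = (+1)√(2/11/(4π)) = 0.12028562

0.120286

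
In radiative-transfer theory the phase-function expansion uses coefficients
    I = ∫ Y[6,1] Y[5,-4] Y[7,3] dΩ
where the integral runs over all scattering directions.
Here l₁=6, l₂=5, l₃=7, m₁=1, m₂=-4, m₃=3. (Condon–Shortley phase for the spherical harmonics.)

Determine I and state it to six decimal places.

-0.033132

m-sum 0 ✓  L=18 even ✓  1≤7≤11 ✓
Π(2lᵢ+1) = 13×11×15 = 2145
triangle coeff Δ(6,5,7) = 1/174594420
Σ_t [0,4]: t=0:+1/4147200 t=1:−1/207360 t=2:+1/82944 t=3:−1/207360 t=4:+1/4147200 = 1/345600
(3j)²=420/46189 [(6 5 7; 0 0 0)], sign=-1
Σ_t [0,1]: t=0:+1/2073600 t=1:−1/2488320 = 1/12441600
(3j)²=98/138567 [(6 5 7; 1 -4 3)], sign=+1
⇒ 4πI² = 205800/14919047
I = (-1)√(205800/14919047/(4π)) = -0.03313197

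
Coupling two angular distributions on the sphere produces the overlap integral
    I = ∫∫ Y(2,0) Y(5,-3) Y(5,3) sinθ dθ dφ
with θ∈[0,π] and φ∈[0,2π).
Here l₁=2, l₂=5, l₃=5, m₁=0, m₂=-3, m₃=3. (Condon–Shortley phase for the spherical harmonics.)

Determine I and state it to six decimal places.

-0.016174

Checks pass: Σm=0; 12 even; l₃=5∈[3,7].
(2·2+1)(2·5+1)(2·5+1) = 605
Δ: 2! 2! 8! / 13! → 1/38610
sum: t=0:+1/2880 t=1:−1/576 t=2:+1/2880 = -1/960
3j²(2 5 5; 0 0 0) = Δ·Π!·Σ² = 10/429  (sign +1)
sum: t=0:+1/5760 t=1:−1/5040 t=2:+1/161280 = -1/53760
3j²(2 5 5; 0 -3 3) = Δ·Π!·Σ² = 1/4290  (sign -1)
combine: 4πI² = 605·10/429·1/4290 = 5/1521
take √, sign -1: I = -0.01617393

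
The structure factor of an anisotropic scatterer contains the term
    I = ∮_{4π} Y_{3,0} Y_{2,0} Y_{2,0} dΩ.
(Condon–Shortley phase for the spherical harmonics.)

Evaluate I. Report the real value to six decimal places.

L=7 odd ⇒ parity kills the (l;000) factor ⇒ I = 0

0.000000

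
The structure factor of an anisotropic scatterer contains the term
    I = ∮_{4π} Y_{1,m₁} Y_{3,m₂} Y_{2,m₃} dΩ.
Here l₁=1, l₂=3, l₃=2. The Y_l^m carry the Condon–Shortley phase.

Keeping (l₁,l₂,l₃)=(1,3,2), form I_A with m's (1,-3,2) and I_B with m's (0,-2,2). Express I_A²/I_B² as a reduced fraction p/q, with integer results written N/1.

l's match ⇒ only the (l;m) 3-j factors differ between A and B.
A: triangle coeff Δ(1,3,2) = 1/105; Σ_t [0,0]: t=0:+1/48 = 1/48; (3j)²=1/7 [(1 3 2; 1 -3 2)], sign=+1
B: triangle coeff Δ(1,3,2) = 1/105; Σ_t [1,1]: t=1:−1/24 = -1/24; (3j)²=1/21 [(1 3 2; 0 -2 2)], sign=-1
I_A²/I_B² = (1/7)/(1/21) = 3/1

3/1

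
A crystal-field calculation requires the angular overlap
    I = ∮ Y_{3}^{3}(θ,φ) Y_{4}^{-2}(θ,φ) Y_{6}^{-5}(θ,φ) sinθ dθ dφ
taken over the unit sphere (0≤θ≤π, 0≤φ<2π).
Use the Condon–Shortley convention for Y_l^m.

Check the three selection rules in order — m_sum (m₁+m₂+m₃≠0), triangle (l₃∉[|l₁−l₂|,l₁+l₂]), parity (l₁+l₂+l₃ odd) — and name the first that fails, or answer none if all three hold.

m_sum

m₁+m₂+m₃ = 3 − 2 − 5 = -4  ✗
triangle: |3−4|=1 ≤ l₃=6 ≤ 3+4=7
parity: l₁+l₂+l₃ = 13 is odd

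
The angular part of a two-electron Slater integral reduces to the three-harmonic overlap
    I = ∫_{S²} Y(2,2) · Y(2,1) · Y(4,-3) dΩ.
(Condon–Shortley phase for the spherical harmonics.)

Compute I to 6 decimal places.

m-sum 0 ✓  L=8 even ✓  0≤4≤4 ✓
Π(2lᵢ+1) = 5×5×9 = 225
triangle coeff Δ(2,2,4) = 1/630
Σ_t [0,0]: t=0:+1/16 = 1/16
(3j)²=2/35 [(2 2 4; 0 0 0)], sign=+1
Σ_t [0,0]: t=0:+1/144 = 1/144
(3j)²=1/18 [(2 2 4; 2 1 -3)], sign=-1
⇒ 4πI² = 5/7
I = (-1)√(5/7/(4π)) = -0.23841361

-0.238414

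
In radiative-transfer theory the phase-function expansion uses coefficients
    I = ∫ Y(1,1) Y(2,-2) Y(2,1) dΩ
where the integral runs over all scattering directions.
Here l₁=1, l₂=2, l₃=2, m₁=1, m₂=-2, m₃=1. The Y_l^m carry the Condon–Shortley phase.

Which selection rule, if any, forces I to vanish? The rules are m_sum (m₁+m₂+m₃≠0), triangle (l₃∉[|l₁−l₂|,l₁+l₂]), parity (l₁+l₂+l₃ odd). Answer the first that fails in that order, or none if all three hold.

parity

Σmᵢ = 0  ✓
l₃∈[|l₁−l₂|,l₁+l₂]=[1,3], have l₃=2  ✓
Σlᵢ = 5 ⇒ odd  ✗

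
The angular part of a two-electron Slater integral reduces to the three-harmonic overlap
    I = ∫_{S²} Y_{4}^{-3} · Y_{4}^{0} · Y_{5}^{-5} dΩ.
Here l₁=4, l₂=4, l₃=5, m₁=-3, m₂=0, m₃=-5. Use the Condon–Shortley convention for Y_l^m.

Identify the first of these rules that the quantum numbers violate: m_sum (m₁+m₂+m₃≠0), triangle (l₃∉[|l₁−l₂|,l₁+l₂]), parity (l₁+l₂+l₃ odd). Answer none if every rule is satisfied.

m_sum

m₁+m₂+m₃ = -3 + 0 − 5 = -8  ✗
triangle: |4−4|=0 ≤ l₃=5 ≤ 4+4=8
parity: l₁+l₂+l₃ = 13 is odd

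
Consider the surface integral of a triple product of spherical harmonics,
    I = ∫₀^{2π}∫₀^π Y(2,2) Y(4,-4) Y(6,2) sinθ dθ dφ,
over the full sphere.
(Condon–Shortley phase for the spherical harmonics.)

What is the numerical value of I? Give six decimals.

0.015904

m-sum 0 ✓  L=12 even ✓  2≤6≤6 ✓
Π(2lᵢ+1) = 5×9×13 = 585
triangle coeff Δ(2,4,6) = 1/6435
Σ_t [0,0]: t=0:+1/2304 = 1/2304
(3j)²=5/143 [(2 4 6; 0 0 0)], sign=+1
Σ_t [0,0]: t=0:+1/967680 = 1/967680
(3j)²=1/6435 [(2 4 6; 2 -4 2)], sign=+1
⇒ 4πI² = 5/1573
I = (+1)√(5/1573/(4π)) = 0.01590434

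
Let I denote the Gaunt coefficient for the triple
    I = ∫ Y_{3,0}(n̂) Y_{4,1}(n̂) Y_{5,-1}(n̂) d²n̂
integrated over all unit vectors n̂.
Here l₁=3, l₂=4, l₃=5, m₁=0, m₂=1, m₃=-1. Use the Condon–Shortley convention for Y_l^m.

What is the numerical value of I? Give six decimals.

-0.115089

Checks pass: Σm=0; 12 even; l₃=5∈[1,7].
(2·3+1)(2·4+1)(2·5+1) = 693
Δ: 2! 4! 6! / 13! → 1/180180
sum: t=0:+1/576 t=1:−1/144 t=2:+1/576 = -1/288
3j²(3 4 5; 0 0 0) = Δ·Π!·Σ² = 20/1001  (sign +1)
sum: t=0:+1/1440 t=1:−1/192 t=2:+1/432 = -19/8640
3j²(3 4 5; 0 1 -1) = Δ·Π!·Σ² = 361/30030  (sign -1)
combine: 4πI² = 693·20/1001·361/30030 = 2166/13013
take √, sign -1: I = -0.11508947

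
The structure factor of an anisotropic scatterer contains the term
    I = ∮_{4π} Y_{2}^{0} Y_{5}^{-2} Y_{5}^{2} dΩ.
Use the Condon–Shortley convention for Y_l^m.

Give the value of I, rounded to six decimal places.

0.097044

Rules hold: Σm=0, L=12 even, 3≤5≤7.
N = 5·11·11 = 605
Δ = 2!·2!·8!/13! = 1/38610
Racah Σ t=0..2: t=0:+1/2880 t=1:−1/576 t=2:+1/2880 = -1/960
⇒ 3j(2 5 5; 0 0 0)² = 10/429, sgn +1
Racah Σ t=0..2: t=0:+1/2880 t=1:−1/1440 t=2:+1/20160 = -1/3360
⇒ 3j(2 5 5; 0 -2 2)² = 6/715, sgn +1
4πI² = N·(3j₀)²·(3jₘ)² = 20/169
I = +1·√(0.118343/4π) = 0.09704356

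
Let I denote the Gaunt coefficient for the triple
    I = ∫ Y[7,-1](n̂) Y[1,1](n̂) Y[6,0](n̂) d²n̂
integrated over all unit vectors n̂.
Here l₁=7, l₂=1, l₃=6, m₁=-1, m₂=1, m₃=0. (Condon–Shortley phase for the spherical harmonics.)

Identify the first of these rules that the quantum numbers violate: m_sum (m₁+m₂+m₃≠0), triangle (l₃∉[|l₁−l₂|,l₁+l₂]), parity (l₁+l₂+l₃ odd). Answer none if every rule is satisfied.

m₁+m₂+m₃ = -1 + 1 + 0 = 0  ✓
triangle: |7−1|=6 ≤ l₃=6 ≤ 7+1=8  ✓
parity: l₁+l₂+l₃ = 14 is even  ✓

none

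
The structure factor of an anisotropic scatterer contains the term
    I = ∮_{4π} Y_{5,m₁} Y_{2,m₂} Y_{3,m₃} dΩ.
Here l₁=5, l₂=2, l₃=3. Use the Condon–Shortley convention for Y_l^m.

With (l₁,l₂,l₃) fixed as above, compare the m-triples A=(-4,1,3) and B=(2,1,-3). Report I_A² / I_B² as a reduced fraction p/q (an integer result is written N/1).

12/1

Shared (l₁,l₂,l₃)=(5,2,3): N and (l;000)² cancel in I_A²/I_B².
A: Δ = 4!·6!·0!/11! = 1/2310; Racah Σ t=3..3: t=3:−1/4320 = -1/4320; ⇒ 3j(5 2 3; -4 1 3)² = 2/55, sgn -1
B: Δ = 4!·6!·0!/11! = 1/2310; Racah Σ t=3..3: t=3:−1/4320 = -1/4320; ⇒ 3j(5 2 3; 2 1 -3)² = 1/330, sgn -1
I_A²/I_B² = (2/55)/(1/330) = 12/1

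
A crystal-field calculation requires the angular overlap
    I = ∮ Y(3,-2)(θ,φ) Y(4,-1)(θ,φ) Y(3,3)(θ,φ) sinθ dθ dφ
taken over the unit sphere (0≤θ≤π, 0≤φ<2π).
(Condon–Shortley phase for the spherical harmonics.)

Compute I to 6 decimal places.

m-sum 0 ✓  L=10 even ✓  1≤3≤7 ✓
Π(2lᵢ+1) = 7×9×7 = 441
triangle coeff Δ(3,4,3) = 1/34650
Σ_t [1,3]: t=1:−1/72 t=2:+1/16 t=3:−1/72 = 5/144
(3j)²=2/77 [(3 4 3; 0 0 0)], sign=-1
Σ_t [3,3]: t=3:−1/288 = -1/288
(3j)²=5/231 [(3 4 3; -2 -1 3)], sign=-1
⇒ 4πI² = 30/121
I = (+1)√(30/121/(4π)) = 0.14046335

0.140463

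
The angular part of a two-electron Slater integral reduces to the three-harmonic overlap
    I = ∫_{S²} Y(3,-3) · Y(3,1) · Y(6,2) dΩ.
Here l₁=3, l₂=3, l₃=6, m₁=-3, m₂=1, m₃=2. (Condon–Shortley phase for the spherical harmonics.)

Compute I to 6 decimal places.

0.062728

Checks pass: Σm=0; 12 even; l₃=6∈[0,6].
(2·3+1)(2·3+1)(2·6+1) = 637
Δ: 0! 6! 6! / 13! → 1/12012
sum: t=0:+1/1296 = 1/1296
3j²(3 3 6; 0 0 0) = Δ·Π!·Σ² = 100/3003  (sign +1)
sum: t=0:+1/34560 = 1/34560
3j²(3 3 6; -3 1 2) = Δ·Π!·Σ² = 1/429  (sign +1)
combine: 4πI² = 637·100/3003·1/429 = 700/14157
take √, sign +1: I = 0.06272757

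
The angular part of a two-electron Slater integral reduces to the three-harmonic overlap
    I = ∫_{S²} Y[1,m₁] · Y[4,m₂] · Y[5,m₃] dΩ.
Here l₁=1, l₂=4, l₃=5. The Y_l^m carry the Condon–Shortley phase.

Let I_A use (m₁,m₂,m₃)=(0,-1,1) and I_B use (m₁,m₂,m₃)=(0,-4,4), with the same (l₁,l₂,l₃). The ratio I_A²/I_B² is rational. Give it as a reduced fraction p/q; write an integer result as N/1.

l's match ⇒ only the (l;m) 3-j factors differ between A and B.
A: triangle coeff Δ(1,4,5) = 1/495; Σ_t [0,0]: t=0:+1/720 = 1/720; (3j)²=8/165 [(1 4 5; 0 -1 1)], sign=+1
B: triangle coeff Δ(1,4,5) = 1/495; Σ_t [0,0]: t=0:+1/40320 = 1/40320; (3j)²=1/55 [(1 4 5; 0 -4 4)], sign=-1
I_A²/I_B² = (8/165)/(1/55) = 8/3

8/3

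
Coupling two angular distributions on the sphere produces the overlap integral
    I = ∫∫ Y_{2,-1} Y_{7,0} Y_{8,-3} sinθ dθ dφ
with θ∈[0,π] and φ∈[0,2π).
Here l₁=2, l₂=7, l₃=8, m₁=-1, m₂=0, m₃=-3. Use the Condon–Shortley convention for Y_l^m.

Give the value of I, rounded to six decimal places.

m-sum = -1 + 0 − 3 = -4 ≠ 0 ⇒ I = 0

0.000000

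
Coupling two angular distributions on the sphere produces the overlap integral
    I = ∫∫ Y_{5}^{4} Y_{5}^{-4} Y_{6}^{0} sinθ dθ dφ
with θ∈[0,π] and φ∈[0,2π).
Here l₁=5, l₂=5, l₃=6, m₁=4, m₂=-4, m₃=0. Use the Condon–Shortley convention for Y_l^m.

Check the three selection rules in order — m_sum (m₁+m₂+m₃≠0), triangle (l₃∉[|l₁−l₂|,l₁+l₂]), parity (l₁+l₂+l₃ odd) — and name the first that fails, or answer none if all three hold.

Σmᵢ = 0  ✓
l₃∈[|l₁−l₂|,l₁+l₂]=[0,10], have l₃=6  ✓
Σlᵢ = 16 ⇒ even  ✓

none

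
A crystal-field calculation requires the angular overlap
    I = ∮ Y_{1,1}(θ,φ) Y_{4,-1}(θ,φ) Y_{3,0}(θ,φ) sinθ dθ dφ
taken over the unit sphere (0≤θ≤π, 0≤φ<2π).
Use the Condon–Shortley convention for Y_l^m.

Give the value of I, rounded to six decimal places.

m-sum 0 ✓  L=8 even ✓  3≤3≤5 ✓
Π(2lᵢ+1) = 3×9×7 = 189
triangle coeff Δ(1,4,3) = 1/252
Σ_t [1,1]: t=1:−1/36 = -1/36
(3j)²=4/63 [(1 4 3; 0 0 0)], sign=+1
Σ_t [0,0]: t=0:+1/72 = 1/72
(3j)²=5/126 [(1 4 3; 1 -1 0)], sign=-1
⇒ 4πI² = 10/21
I = (-1)√(10/21/(4π)) = -0.19466390

-0.194664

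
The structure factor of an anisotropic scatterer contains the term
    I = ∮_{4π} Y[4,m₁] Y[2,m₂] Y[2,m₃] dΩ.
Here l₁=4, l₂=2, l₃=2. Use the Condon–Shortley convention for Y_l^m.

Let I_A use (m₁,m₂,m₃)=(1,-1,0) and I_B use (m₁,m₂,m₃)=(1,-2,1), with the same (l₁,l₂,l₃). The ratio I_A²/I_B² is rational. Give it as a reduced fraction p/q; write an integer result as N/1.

Shared (l₁,l₂,l₃)=(4,2,2): N and (l;000)² cancel in I_A²/I_B².
A: Δ = 4!·4!·0!/9! = 1/630; Racah Σ t=1..1: t=1:−1/24 = -1/24; ⇒ 3j(4 2 2; 1 -1 0)² = 1/21, sgn -1
B: Δ = 4!·4!·0!/9! = 1/630; Racah Σ t=0..0: t=0:+1/144 = 1/144; ⇒ 3j(4 2 2; 1 -2 1)² = 1/126, sgn -1
I_A²/I_B² = (1/21)/(1/126) = 6/1

6/1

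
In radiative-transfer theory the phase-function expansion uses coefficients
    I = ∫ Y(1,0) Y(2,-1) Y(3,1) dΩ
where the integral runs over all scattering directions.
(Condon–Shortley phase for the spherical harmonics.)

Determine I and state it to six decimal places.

-0.233597

m-sum 0 ✓  L=6 even ✓  1≤3≤3 ✓
Π(2lᵢ+1) = 3×5×7 = 105
triangle coeff Δ(1,2,3) = 1/105
Σ_t [0,0]: t=0:+1/4 = 1/4
(3j)²=3/35 [(1 2 3; 0 0 0)], sign=-1
Σ_t [0,0]: t=0:+1/6 = 1/6
(3j)²=8/105 [(1 2 3; 0 -1 1)], sign=+1
⇒ 4πI² = 24/35
I = (-1)√(24/35/(4π)) = -0.23359668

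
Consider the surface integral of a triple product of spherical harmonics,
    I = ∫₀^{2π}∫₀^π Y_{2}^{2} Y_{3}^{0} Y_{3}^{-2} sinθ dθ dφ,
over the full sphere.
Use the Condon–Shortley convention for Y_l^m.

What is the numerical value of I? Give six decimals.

Checks pass: Σm=0; 8 even; l₃=3∈[1,5].
(2·2+1)(2·3+1)(2·3+1) = 245
Δ: 2! 2! 4! / 9! → 1/3780
sum: t=0:+1/24 t=1:−1/4 t=2:+1/24 = -1/6
3j²(2 3 3; 0 0 0) = Δ·Π!·Σ² = 4/105  (sign +1)
sum: t=0:+1/24 = 1/24
3j²(2 3 3; 2 0 -2) = Δ·Π!·Σ² = 1/21  (sign -1)
combine: 4πI² = 245·4/105·1/21 = 4/9
take √, sign -1: I = -0.18806319

-0.188063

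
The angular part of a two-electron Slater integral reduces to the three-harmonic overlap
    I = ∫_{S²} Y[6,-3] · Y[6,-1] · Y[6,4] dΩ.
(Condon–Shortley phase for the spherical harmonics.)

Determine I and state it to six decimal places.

-0.084679

m-sum 0 ✓  L=18 even ✓  0≤6≤12 ✓
Π(2lᵢ+1) = 13×13×13 = 2197
triangle coeff Δ(6,6,6) = 1/325909584
Σ_t [0,6]: t=0:+1/373248000 t=1:−1/1728000 t=2:+1/110592 t=3:−1/46656 t=4:+1/110592 t=5:−1/1728000 t=6:+1/373248000 = -7/1555200
(3j)²=400/46189 [(6 6 6; 0 0 0)], sign=-1
Σ_t [3,5]: t=3:−1/1244160 t=4:+1/691200 t=5:−1/4147200 = 1/2488320
(3j)²=875/184756 [(6 6 6; -3 -1 4)], sign=+1
⇒ 4πI² = 1137500/12623809
I = (-1)√(1137500/12623809/(4π)) = -0.08467897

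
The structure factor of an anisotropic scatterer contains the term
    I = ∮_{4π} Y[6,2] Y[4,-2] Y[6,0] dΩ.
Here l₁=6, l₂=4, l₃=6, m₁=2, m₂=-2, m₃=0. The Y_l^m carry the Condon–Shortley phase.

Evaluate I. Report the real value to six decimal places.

Rules hold: Σm=0, L=16 even, 2≤6≤10.
N = 13·9·13 = 1521
Δ = 4!·8!·4!/17! = 1/15315300
Racah Σ t=0..4: t=0:+1/829440 t=1:−1/25920 t=2:+1/9216 t=3:−1/25920 t=4:+1/829440 = 7/207360
⇒ 3j(6 4 6; 0 0 0)² = 28/2431, sgn +1
Racah Σ t=0..2: t=0:+1/55296 t=1:−1/25920 t=2:+1/138240 = -11/829440
⇒ 3j(6 4 6; 2 -2 0)² = 11/1326, sgn -1
4πI² = N·(3j₀)²·(3jₘ)² = 42/289
I = -1·√(0.145329/4π) = -0.10754019

-0.107540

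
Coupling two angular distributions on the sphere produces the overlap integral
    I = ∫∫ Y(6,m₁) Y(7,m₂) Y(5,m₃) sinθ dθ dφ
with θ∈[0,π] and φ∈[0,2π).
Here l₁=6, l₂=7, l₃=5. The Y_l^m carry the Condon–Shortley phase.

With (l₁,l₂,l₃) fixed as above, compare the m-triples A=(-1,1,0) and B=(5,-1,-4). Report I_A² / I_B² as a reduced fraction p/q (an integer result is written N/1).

l's match ⇒ only the (l;m) 3-j factors differ between A and B.
A: triangle coeff Δ(6,7,5) = 1/174594420; Σ_t [3,7]: t=3:−1/2073600 t=4:+1/165888 t=5:−1/103680 t=6:+1/414720 t=7:−1/14515200 = -17/9676800; (3j)²=85/19019 [(6 7 5; -1 1 0)], sign=+1
B: triangle coeff Δ(6,7,5) = 1/174594420; Σ_t [0,1]: t=0:+1/174182400 t=1:−1/14515200 = -11/174182400; (3j)²=121/12597 [(6 7 5; 5 -1 -4)], sign=+1
I_A²/I_B² = (85/19019)/(121/12597) = 4335/9317

4335/9317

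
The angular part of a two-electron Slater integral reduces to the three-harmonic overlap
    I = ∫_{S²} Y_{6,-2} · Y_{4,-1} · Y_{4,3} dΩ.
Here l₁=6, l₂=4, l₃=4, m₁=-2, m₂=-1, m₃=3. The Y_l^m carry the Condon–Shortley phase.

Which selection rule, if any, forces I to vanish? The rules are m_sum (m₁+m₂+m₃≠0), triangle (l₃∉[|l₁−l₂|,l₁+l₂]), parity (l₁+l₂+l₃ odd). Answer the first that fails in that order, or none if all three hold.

none

azimuthal sum: -2 − 1 + 3 = 0  ✓
2 ≤ 4 ≤ 10 (triangle on l)  ✓
L = 6 + 4 + 4 = 14 (even)  ✓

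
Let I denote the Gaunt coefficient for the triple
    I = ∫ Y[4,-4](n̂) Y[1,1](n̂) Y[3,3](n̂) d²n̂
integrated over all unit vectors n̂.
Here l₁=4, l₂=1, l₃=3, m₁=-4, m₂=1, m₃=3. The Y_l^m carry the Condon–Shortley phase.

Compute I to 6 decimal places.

m-sum 0 ✓  L=8 even ✓  3≤3≤5 ✓
Π(2lᵢ+1) = 9×3×7 = 189
triangle coeff Δ(4,1,3) = 1/252
Σ_t [1,1]: t=1:−1/36 = -1/36
(3j)²=4/63 [(4 1 3; 0 0 0)], sign=+1
Σ_t [2,2]: t=2:+1/1440 = 1/1440
(3j)²=1/9 [(4 1 3; -4 1 3)], sign=+1
⇒ 4πI² = 4/3
I = (+1)√(4/3/(4π)) = 0.32573501

0.325735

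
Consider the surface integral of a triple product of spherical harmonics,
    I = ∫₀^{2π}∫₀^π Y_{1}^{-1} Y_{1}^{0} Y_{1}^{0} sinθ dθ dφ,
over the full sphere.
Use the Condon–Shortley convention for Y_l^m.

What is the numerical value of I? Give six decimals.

0.000000

Σmᵢ = -1 ≠ 0, so the φ-integral vanishes; I = 0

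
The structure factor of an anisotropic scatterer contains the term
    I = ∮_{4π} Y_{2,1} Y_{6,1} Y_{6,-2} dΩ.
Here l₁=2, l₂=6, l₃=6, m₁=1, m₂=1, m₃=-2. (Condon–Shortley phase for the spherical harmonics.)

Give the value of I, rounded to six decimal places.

Rules hold: Σm=0, L=14 even, 4≤6≤8.
N = 5·13·13 = 845
Δ = 2!·2!·10!/15! = 1/90090
Racah Σ t=0..2: t=0:+1/69120 t=1:−1/14400 t=2:+1/69120 = -7/172800
⇒ 3j(2 6 6; 0 0 0)² = 14/715, sgn -1
Racah Σ t=0..1: t=0:+1/60480 t=1:−1/34560 = -1/80640
⇒ 3j(2 6 6; 1 1 -2)² = 6/1001, sgn -1
4πI² = N·(3j₀)²·(3jₘ)² = 12/121
I = +1·√(0.0991736/4π) = 0.08883682

0.088837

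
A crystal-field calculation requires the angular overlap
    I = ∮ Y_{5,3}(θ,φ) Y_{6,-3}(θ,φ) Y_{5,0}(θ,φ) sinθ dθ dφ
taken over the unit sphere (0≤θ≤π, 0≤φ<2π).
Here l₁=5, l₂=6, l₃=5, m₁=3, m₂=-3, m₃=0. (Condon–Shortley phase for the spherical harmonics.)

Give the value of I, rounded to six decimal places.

Checks pass: Σm=0; 16 even; l₃=5∈[1,11].
(2·5+1)(2·6+1)(2·5+1) = 1573
Δ: 6! 4! 6! / 17! → 1/28588560
sum: t=1:−1/345600 t=2:+1/13824 t=3:−1/5184 t=4:+1/13824 t=5:−1/345600 = -7/129600
3j²(5 6 5; 0 0 0) = Δ·Π!·Σ² = 80/7293  (sign +1)
sum: t=0:+1/103680 t=1:−1/34560 t=2:+1/138240 = -1/82944
3j²(5 6 5; 3 -3 0) = Δ·Π!·Σ² = 125/9724  (sign +1)
combine: 4πI² = 1573·80/7293·125/9724 = 2500/11271
take √, sign +1: I = 0.13285682

0.132857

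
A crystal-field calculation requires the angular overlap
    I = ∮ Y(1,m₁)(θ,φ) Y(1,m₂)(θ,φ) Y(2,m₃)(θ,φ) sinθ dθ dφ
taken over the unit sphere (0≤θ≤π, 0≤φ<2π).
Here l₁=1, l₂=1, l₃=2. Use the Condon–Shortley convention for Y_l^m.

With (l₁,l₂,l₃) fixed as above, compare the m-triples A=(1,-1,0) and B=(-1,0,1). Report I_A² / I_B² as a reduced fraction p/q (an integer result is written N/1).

l's match ⇒ only the (l;m) 3-j factors differ between A and B.
A: triangle coeff Δ(1,1,2) = 1/30; Σ_t [0,0]: t=0:+1/4 = 1/4; (3j)²=1/30 [(1 1 2; 1 -1 0)], sign=+1
B: triangle coeff Δ(1,1,2) = 1/30; Σ_t [0,0]: t=0:+1/2 = 1/2; (3j)²=1/10 [(1 1 2; -1 0 1)], sign=-1
I_A²/I_B² = (1/30)/(1/10) = 1/3

1/3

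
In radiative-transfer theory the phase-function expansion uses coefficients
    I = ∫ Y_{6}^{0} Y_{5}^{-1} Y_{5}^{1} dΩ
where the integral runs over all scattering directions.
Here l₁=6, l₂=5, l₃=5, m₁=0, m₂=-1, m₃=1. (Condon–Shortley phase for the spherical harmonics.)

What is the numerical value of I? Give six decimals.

m-sum 0 ✓  L=16 even ✓  1≤5≤11 ✓
Π(2lᵢ+1) = 13×11×11 = 1573
triangle coeff Δ(6,5,5) = 1/28588560
Σ_t [1,5]: t=1:−1/345600 t=2:+1/13824 t=3:−1/5184 t=4:+1/13824 t=5:−1/345600 = -7/129600
(3j)²=80/7293 [(6 5 5; 0 0 0)], sign=+1
Σ_t [0,4]: t=0:+1/12441600 t=1:−1/86400 t=2:+1/9216 t=3:−1/7776 t=4:+1/55296 = -7/518400
(3j)²=12/12155 [(6 5 5; 0 -1 1)], sign=-1
⇒ 4πI² = 64/3757
I = (-1)√(64/3757/(4π)) = -0.03681836

-0.036818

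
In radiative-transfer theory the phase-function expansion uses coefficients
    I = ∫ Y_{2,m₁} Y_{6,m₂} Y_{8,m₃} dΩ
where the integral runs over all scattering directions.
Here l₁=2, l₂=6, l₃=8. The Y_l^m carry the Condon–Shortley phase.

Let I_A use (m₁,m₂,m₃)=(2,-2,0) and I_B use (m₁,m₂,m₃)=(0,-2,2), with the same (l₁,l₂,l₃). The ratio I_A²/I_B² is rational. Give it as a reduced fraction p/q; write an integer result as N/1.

Same 2,6,8: normalisation and zero-m 3j drop out of the ratio.
A: Δ: 0! 4! 12! / 17! → 1/30940; sum: t=0:+1/23224320 = 1/23224320; 3j²(2 6 8; 2 -2 0) = Δ·Π!·Σ² = 1/442  (sign +1)
B: Δ: 0! 4! 12! / 17! → 1/30940; sum: t=0:+1/3870720 = 1/3870720; 3j²(2 6 8; 0 -2 2) = Δ·Π!·Σ² = 135/6188  (sign +1)
I_A²/I_B² = (1/442)/(135/6188) = 14/135

14/135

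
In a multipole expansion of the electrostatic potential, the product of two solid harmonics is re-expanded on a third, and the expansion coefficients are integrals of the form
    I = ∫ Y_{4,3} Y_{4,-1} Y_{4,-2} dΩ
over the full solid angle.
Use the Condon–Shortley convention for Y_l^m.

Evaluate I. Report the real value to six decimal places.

-0.063661

Checks pass: Σm=0; 12 even; l₃=4∈[0,8].
(2·4+1)(2·4+1)(2·4+1) = 729
Δ: 4! 4! 4! / 13! → 1/450450
sum: t=0:+1/13824 t=1:−1/216 t=2:+1/64 t=3:−1/216 t=4:+1/13824 = 5/768
3j²(4 4 4; 0 0 0) = Δ·Π!·Σ² = 18/1001  (sign +1)
sum: t=0:+1/864 t=1:−1/576 = -1/1728
3j²(4 4 4; 3 -1 -2) = Δ·Π!·Σ² = 5/1287  (sign -1)
combine: 4πI² = 729·18/1001·5/1287 = 7290/143143
take √, sign -1: I = -0.06366105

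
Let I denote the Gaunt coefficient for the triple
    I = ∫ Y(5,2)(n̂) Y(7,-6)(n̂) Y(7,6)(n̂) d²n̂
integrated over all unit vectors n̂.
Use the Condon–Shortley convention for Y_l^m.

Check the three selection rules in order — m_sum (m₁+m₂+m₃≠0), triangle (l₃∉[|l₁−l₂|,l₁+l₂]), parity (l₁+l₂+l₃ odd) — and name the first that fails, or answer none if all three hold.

m_sum

Σmᵢ = 2  ✗
l₃∈[|l₁−l₂|,l₁+l₂]=[2,12], have l₃=7
Σlᵢ = 19 ⇒ odd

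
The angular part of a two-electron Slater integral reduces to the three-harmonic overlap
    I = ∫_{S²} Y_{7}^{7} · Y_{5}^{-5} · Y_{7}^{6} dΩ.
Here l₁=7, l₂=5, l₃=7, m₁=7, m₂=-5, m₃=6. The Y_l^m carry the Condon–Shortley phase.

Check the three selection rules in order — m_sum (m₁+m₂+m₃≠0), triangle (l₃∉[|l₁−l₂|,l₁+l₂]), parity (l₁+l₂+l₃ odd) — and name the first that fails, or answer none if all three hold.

m₁+m₂+m₃ = 7 − 5 + 6 = 8  ✗
triangle: |7−5|=2 ≤ l₃=7 ≤ 7+5=12
parity: l₁+l₂+l₃ = 19 is odd

m_sum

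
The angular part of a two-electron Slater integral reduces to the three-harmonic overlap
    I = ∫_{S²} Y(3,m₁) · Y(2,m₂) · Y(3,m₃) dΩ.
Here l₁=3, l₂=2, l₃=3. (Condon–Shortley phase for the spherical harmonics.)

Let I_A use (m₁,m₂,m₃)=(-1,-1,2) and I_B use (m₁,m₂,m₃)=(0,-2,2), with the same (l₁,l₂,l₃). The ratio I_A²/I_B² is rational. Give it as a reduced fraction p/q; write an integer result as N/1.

Shared (l₁,l₂,l₃)=(3,2,3): N and (l;000)² cancel in I_A²/I_B².
A: Δ = 2!·4!·2!/9! = 1/3780; Racah Σ t=0..1: t=0:+1/48 t=1:−1/12 = -1/16; ⇒ 3j(3 2 3; -1 -1 2)² = 1/28, sgn +1
B: Δ = 2!·4!·2!/9! = 1/3780; Racah Σ t=0..0: t=0:+1/24 = 1/24; ⇒ 3j(3 2 3; 0 -2 2)² = 1/21, sgn -1
I_A²/I_B² = (1/28)/(1/21) = 3/4

3/4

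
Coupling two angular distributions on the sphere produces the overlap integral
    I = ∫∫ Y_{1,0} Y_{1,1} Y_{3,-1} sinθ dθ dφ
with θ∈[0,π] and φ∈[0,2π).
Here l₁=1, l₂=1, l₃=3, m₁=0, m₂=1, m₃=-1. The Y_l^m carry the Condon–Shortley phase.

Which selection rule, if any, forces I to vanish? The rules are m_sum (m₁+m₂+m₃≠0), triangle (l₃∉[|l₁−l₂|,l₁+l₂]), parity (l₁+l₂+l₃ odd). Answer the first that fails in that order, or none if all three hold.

azimuthal sum: 0 + 1 − 1 = 0  ✓
0 ≤ 3 ≤ 2 (triangle on l)  ✗
L = 1 + 1 + 3 = 5 (odd)

triangle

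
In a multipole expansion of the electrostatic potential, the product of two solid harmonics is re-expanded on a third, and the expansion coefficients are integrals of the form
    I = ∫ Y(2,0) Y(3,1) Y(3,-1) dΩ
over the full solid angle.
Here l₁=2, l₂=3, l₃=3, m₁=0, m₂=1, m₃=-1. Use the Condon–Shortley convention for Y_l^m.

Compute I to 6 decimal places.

-0.126157

Checks pass: Σm=0; 8 even; l₃=3∈[1,5].
(2·2+1)(2·3+1)(2·3+1) = 245
Δ: 2! 2! 4! / 9! → 1/3780
sum: t=0:+1/24 t=1:−1/4 t=2:+1/24 = -1/6
3j²(2 3 3; 0 0 0) = Δ·Π!·Σ² = 4/105  (sign +1)
sum: t=0:+1/96 t=1:−1/6 t=2:+1/16 = -3/32
3j²(2 3 3; 0 1 -1) = Δ·Π!·Σ² = 3/140  (sign -1)
combine: 4πI² = 245·4/105·3/140 = 1/5
take √, sign -1: I = -0.12615663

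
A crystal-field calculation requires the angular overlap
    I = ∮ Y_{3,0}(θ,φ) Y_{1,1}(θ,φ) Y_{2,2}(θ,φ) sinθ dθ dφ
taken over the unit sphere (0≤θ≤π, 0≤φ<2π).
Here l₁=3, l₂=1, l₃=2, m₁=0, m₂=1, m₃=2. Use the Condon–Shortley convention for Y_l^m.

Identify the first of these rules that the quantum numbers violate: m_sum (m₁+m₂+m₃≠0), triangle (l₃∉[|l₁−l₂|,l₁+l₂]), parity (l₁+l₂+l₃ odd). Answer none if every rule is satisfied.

azimuthal sum: 0 + 1 + 2 = 3  ✗
2 ≤ 2 ≤ 4 (triangle on l)
L = 3 + 1 + 2 = 6 (even)

m_sum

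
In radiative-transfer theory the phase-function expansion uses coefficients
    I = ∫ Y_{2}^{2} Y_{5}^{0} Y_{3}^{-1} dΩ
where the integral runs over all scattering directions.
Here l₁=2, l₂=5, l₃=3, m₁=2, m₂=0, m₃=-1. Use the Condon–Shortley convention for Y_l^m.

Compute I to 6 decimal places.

Σmᵢ = 1 ≠ 0, so the φ-integral vanishes; I = 0

0.000000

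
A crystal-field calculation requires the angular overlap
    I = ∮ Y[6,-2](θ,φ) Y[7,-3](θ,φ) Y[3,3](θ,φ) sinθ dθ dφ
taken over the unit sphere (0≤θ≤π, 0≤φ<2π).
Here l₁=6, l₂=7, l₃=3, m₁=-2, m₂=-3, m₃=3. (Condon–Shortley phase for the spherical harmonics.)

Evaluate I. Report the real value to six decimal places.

m-sum = -2 − 3 + 3 = -2 ≠ 0 ⇒ I = 0

0.000000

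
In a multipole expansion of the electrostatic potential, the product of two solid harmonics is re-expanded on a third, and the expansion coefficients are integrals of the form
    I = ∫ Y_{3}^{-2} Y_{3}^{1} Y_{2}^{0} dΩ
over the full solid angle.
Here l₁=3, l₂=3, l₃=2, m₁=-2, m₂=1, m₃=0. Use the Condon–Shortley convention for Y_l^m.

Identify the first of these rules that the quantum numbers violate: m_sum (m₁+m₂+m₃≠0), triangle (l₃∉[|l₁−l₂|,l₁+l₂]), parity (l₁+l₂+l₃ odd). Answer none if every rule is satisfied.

m_sum

azimuthal sum: -2 + 1 + 0 = -1  ✗
0 ≤ 2 ≤ 6 (triangle on l)
L = 3 + 3 + 2 = 8 (even)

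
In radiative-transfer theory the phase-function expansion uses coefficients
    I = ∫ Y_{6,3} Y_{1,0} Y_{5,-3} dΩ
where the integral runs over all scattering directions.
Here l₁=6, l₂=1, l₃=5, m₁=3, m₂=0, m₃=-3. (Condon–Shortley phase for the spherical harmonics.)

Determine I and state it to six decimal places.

-0.212310

Checks pass: Σm=0; 12 even; l₃=5∈[5,7].
(2·6+1)(2·1+1)(2·5+1) = 429
Δ: 2! 10! 0! / 13! → 1/858
sum: t=1:−1/14400 = -1/14400
3j²(6 1 5; 0 0 0) = Δ·Π!·Σ² = 6/143  (sign +1)
sum: t=1:−1/80640 = -1/80640
3j²(6 1 5; 3 0 -3) = Δ·Π!·Σ² = 9/286  (sign -1)
combine: 4πI² = 429·6/143·9/286 = 81/143
take √, sign -1: I = -0.21230956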